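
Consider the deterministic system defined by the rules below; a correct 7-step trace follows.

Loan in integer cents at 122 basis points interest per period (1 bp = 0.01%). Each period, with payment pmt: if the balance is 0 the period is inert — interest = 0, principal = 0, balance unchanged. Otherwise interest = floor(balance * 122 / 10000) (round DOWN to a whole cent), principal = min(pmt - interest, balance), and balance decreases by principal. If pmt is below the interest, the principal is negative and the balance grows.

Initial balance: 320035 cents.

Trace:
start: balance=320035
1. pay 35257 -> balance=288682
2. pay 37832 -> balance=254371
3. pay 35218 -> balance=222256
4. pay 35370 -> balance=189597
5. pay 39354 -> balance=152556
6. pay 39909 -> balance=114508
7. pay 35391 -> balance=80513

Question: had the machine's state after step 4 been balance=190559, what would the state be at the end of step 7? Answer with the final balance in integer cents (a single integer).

81511

state after step 4 := balance=190559
5. pay 39354 -> balance=153529
6. pay 39909 -> balance=115493
7. pay 35391 -> balance=81511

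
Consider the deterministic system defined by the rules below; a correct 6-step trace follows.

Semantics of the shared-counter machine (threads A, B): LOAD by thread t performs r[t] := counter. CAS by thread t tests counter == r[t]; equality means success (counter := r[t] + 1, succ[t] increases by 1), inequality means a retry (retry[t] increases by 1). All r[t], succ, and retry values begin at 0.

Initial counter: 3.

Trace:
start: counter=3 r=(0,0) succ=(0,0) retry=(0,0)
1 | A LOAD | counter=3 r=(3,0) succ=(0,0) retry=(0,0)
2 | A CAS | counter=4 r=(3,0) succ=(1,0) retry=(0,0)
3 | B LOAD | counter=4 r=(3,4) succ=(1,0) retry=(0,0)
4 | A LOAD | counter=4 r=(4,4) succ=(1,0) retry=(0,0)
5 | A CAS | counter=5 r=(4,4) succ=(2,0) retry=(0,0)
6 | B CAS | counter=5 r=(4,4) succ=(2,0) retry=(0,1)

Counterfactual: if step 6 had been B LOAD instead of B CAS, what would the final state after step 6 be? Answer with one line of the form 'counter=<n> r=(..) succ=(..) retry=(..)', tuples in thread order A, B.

counter=5 r=(4,5) succ=(2,0) retry=(0,0)

(re-executing from step 6 with the substitution; state before step 6: counter=5 r=(4,4) succ=(2,0) retry=(0,0))
6 | B LOAD | counter=5 r=(4,5) succ=(2,0) retry=(0,0)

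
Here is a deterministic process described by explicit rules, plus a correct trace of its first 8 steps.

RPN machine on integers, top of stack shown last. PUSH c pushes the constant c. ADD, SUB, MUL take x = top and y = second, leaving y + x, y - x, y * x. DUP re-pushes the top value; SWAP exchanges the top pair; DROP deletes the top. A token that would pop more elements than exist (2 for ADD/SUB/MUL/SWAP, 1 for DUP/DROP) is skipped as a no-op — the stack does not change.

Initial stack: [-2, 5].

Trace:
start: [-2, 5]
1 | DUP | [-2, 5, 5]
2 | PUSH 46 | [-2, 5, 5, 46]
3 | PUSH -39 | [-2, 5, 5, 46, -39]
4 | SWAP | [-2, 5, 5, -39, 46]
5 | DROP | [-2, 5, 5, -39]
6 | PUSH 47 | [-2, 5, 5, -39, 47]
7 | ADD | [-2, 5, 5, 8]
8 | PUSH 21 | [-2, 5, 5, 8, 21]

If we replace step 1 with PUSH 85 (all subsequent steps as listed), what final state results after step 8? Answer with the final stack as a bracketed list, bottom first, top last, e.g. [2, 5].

(re-executing from step 1 with the substitution; state before step 1: [-2, 5])
1 | PUSH 85 | [-2, 5, 85]
2 | PUSH 46 | [-2, 5, 85, 46]
3 | PUSH -39 | [-2, 5, 85, 46, -39]
4 | SWAP | [-2, 5, 85, -39, 46]
5 | DROP | [-2, 5, 85, -39]
6 | PUSH 47 | [-2, 5, 85, -39, 47]
7 | ADD | [-2, 5, 85, 8]
8 | PUSH 21 | [-2, 5, 85, 8, 21]

[-2, 5, 85, 8, 21]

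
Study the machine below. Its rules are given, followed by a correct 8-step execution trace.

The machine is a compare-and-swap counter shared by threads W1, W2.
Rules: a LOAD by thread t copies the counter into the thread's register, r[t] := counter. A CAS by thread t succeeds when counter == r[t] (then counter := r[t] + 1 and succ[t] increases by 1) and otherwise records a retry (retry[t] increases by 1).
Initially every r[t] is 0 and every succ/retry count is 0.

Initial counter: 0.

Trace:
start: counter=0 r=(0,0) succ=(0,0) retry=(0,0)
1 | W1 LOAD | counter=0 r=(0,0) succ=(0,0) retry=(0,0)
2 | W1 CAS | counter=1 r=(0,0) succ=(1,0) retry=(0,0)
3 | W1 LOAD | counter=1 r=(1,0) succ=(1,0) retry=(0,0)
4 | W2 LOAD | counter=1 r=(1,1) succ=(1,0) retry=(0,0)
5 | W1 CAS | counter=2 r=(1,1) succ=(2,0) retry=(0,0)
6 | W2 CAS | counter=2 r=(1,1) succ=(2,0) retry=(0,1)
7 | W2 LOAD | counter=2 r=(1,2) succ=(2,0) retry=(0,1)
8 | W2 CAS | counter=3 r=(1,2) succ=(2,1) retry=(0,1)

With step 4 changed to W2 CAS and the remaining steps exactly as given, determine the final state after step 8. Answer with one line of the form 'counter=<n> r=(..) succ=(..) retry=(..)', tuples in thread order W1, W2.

(re-executing from step 4 with the substitution; state before step 4: counter=1 r=(1,0) succ=(1,0) retry=(0,0))
4 | W2 CAS | counter=1 r=(1,0) succ=(1,0) retry=(0,1)
5 | W1 CAS | counter=2 r=(1,0) succ=(2,0) retry=(0,1)
6 | W2 CAS | counter=2 r=(1,0) succ=(2,0) retry=(0,2)
7 | W2 LOAD | counter=2 r=(1,2) succ=(2,0) retry=(0,2)
8 | W2 CAS | counter=3 r=(1,2) succ=(2,1) retry=(0,2)

counter=3 r=(1,2) succ=(2,1) retry=(0,2)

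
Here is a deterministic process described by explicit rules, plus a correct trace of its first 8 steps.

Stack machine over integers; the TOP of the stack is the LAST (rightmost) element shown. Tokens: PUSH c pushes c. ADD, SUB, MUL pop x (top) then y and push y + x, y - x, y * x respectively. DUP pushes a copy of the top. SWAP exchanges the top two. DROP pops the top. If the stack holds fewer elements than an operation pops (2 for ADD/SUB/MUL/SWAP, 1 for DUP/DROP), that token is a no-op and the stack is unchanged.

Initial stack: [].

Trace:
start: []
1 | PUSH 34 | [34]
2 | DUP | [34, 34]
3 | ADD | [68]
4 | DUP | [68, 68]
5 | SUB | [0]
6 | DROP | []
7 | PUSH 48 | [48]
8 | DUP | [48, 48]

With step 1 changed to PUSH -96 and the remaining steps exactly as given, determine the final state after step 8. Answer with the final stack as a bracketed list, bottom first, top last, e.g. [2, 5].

[48, 48]

(re-executing from step 1 with the substitution; state before step 1: [])
1 | PUSH -96 | [-96]
2 | DUP | [-96, -96]
3 | ADD | [-192]
4 | DUP | [-192, -192]
5 | SUB | [0]
6 | DROP | []
7 | PUSH 48 | [48]
8 | DUP | [48, 48]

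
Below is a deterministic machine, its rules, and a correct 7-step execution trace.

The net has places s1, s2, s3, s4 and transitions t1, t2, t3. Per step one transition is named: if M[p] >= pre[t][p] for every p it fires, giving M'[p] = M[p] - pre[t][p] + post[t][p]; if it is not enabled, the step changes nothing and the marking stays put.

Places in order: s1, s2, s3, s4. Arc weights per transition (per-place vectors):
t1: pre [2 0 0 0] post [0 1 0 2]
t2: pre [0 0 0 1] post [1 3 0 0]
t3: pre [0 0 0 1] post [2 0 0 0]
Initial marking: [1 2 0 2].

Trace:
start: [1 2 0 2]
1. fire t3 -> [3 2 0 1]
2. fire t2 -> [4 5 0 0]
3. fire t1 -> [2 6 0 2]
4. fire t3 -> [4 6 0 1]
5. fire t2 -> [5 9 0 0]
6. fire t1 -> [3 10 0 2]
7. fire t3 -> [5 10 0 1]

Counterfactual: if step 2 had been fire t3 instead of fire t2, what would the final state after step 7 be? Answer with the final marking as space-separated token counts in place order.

6 7 0 1

(re-executing from step 2 with the substitution; state before step 2: [3 2 0 1])
2. fire t3 -> [5 2 0 0]
3. fire t1 -> [3 3 0 2]
4. fire t3 -> [5 3 0 1]
5. fire t2 -> [6 6 0 0]
6. fire t1 -> [4 7 0 2]
7. fire t3 -> [6 7 0 1]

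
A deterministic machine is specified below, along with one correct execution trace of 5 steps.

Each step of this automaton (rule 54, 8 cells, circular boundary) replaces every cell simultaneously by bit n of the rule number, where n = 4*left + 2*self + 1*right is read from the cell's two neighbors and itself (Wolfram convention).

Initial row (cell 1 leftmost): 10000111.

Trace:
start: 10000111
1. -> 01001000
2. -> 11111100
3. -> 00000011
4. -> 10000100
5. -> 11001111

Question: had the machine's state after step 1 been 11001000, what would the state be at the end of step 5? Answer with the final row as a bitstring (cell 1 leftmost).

01111110

state after step 1 := 11001000
2. -> 00111101
3. -> 11000011
4. -> 00100100
5. -> 01111110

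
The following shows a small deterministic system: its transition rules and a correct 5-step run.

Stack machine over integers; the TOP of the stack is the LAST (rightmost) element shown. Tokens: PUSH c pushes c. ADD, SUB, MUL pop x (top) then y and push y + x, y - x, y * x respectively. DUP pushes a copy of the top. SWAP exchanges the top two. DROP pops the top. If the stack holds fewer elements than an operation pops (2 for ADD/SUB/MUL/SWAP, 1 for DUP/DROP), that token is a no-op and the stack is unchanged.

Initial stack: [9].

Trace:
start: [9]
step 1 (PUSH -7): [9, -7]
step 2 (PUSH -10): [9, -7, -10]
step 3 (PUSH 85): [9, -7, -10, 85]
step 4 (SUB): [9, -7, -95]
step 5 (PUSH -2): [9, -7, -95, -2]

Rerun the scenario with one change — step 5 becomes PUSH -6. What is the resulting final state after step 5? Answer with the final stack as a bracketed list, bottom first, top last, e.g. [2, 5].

[9, -7, -95, -6]

(re-executing from step 5 with the substitution; state before step 5: [9, -7, -95])
step 5 (PUSH -6): [9, -7, -95, -6]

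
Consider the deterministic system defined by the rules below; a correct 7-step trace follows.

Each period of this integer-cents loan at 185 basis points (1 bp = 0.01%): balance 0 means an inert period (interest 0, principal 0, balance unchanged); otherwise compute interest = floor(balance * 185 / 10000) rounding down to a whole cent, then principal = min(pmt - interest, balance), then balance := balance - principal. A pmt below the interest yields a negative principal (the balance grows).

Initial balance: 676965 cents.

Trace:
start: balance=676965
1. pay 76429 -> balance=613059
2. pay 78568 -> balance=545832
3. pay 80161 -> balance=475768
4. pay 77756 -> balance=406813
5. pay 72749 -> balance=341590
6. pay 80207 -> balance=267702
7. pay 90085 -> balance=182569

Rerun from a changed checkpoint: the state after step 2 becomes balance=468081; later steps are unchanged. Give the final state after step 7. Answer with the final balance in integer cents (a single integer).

state after step 2 := balance=468081
3. pay 80161 -> balance=396579
4. pay 77756 -> balance=326159
5. pay 72749 -> balance=259443
6. pay 80207 -> balance=184035
7. pay 90085 -> balance=97354

97354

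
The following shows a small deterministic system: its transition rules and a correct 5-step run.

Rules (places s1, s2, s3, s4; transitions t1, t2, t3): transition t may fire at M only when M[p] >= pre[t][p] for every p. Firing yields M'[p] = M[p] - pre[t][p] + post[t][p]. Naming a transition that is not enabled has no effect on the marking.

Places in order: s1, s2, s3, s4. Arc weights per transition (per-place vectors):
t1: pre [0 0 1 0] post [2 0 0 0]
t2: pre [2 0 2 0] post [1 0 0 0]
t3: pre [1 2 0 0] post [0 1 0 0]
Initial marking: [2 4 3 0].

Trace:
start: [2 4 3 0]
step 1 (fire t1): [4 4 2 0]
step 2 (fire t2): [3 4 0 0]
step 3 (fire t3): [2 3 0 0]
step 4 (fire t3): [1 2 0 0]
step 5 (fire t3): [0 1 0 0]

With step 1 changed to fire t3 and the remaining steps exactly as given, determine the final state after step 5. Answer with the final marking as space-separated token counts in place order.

0 2 3 0

(re-executing from step 1 with the substitution; state before step 1: [2 4 3 0])
step 1 (fire t3): [1 3 3 0]
step 2 (fire t2): [1 3 3 0]
step 3 (fire t3): [0 2 3 0]
step 4 (fire t3): [0 2 3 0]
step 5 (fire t3): [0 2 3 0]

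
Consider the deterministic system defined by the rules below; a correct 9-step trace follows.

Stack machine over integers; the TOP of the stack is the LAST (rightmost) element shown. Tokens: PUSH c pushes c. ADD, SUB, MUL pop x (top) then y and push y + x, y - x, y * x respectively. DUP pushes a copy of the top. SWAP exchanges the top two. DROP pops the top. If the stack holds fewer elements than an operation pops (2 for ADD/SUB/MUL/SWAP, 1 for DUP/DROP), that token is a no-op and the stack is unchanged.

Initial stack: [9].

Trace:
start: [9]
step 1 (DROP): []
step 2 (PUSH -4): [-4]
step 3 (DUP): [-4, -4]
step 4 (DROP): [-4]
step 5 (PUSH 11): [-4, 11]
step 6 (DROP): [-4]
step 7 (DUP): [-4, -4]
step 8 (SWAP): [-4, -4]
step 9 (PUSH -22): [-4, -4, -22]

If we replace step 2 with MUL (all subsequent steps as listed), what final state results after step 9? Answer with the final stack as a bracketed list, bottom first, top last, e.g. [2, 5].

(re-executing from step 2 with the substitution; state before step 2: [])
step 2 (MUL): []
step 3 (DUP): []
step 4 (DROP): []
step 5 (PUSH 11): [11]
step 6 (DROP): []
step 7 (DUP): []
step 8 (SWAP): []
step 9 (PUSH -22): [-22]

[-22]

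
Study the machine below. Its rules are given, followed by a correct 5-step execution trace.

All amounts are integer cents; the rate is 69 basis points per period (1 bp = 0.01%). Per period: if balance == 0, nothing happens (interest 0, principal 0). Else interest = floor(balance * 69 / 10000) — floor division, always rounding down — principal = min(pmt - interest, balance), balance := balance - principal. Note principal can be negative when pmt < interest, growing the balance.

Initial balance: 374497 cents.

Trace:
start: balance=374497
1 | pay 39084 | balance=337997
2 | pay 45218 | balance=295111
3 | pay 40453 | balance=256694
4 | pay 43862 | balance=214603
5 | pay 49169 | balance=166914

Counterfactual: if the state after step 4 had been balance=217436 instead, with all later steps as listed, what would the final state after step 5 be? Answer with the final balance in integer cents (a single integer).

169767

state after step 4 := balance=217436
5 | pay 49169 | balance=169767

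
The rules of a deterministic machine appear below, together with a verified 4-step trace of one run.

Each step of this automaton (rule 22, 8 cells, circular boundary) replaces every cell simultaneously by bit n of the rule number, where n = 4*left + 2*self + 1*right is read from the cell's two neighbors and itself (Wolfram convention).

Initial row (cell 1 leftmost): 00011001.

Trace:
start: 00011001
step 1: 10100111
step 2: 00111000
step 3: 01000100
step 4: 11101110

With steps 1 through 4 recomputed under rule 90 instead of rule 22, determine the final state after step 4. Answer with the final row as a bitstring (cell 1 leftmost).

(re-executing steps 1..4 under rule 90; state before step 1: 00011001)
step 1: 10111110
step 2: 00100010
step 3: 01010101
step 4: 00000000

00000000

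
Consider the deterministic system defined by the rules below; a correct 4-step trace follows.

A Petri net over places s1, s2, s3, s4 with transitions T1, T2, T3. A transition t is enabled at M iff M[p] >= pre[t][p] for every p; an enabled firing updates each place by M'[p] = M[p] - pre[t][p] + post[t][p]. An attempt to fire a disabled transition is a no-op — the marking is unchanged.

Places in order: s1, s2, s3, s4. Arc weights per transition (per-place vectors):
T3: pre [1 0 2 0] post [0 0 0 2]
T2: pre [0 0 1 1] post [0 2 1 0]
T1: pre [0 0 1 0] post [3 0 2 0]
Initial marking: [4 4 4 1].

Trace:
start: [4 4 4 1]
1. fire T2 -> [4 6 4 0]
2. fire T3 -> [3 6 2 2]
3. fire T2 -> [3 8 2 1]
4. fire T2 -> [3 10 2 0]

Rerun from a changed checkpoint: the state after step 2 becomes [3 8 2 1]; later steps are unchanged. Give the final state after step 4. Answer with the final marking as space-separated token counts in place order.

3 10 2 0

state after step 2 := [3 8 2 1]
3. fire T2 -> [3 10 2 0]
4. fire T2 -> [3 10 2 0]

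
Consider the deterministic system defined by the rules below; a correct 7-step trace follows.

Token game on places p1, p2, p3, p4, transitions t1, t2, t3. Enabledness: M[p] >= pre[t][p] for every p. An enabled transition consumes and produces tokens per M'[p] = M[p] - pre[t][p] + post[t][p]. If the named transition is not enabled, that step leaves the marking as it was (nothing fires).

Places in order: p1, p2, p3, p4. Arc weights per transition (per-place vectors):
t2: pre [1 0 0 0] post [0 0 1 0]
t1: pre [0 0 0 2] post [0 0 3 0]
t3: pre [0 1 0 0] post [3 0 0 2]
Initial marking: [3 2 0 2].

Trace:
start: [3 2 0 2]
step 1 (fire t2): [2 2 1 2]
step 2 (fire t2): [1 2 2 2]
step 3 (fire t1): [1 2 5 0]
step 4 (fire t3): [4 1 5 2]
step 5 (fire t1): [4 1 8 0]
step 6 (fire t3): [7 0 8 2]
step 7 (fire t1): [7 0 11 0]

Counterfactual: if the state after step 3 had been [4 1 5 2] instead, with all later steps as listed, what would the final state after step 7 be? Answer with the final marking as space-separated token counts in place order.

state after step 3 := [4 1 5 2]
step 4 (fire t3): [7 0 5 4]
step 5 (fire t1): [7 0 8 2]
step 6 (fire t3): [7 0 8 2]
step 7 (fire t1): [7 0 11 0]

7 0 11 0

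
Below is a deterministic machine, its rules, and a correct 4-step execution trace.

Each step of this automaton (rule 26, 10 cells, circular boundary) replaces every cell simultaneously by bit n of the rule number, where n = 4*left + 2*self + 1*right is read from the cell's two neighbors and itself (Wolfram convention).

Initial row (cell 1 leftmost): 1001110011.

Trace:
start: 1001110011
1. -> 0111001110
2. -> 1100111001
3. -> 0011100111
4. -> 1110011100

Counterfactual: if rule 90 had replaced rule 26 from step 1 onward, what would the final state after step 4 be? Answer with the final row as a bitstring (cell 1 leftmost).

1111011110

(re-executing steps 1..4 under rule 90; state before step 1: 1001110011)
1. -> 1111011110
2. -> 1001010010
3. -> 0110001100
4. -> 1111011110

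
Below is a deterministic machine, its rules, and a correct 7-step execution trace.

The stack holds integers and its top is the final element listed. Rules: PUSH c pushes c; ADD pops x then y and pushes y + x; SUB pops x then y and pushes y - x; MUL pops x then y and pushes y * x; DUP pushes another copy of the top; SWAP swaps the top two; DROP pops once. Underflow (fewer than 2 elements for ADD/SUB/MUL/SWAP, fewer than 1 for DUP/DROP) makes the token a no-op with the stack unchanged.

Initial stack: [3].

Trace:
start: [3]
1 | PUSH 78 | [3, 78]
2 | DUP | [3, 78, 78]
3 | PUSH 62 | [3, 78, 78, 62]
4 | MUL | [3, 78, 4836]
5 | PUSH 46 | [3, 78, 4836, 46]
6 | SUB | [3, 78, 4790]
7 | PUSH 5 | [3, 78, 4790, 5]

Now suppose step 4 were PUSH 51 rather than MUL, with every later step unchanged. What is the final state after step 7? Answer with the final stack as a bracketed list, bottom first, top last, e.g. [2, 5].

(re-executing from step 4 with the substitution; state before step 4: [3, 78, 78, 62])
4 | PUSH 51 | [3, 78, 78, 62, 51]
5 | PUSH 46 | [3, 78, 78, 62, 51, 46]
6 | SUB | [3, 78, 78, 62, 5]
7 | PUSH 5 | [3, 78, 78, 62, 5, 5]

[3, 78, 78, 62, 5, 5]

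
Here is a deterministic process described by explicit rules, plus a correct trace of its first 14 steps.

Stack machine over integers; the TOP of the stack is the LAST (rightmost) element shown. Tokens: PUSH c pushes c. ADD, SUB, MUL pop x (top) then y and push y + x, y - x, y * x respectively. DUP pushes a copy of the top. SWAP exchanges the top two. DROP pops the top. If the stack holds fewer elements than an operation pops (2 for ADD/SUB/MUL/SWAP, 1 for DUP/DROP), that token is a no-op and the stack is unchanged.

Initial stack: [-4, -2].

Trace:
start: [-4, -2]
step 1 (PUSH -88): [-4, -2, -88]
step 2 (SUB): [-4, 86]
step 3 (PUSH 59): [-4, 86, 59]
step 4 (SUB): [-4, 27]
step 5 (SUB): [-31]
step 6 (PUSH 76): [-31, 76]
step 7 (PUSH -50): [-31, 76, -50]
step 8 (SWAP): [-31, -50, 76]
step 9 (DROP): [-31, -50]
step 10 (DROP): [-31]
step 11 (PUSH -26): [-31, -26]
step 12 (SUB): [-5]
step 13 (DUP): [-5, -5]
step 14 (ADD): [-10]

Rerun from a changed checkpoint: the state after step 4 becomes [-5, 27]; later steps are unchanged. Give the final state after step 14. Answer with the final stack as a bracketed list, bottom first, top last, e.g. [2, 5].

[-12]

state after step 4 := [-5, 27]
step 5 (SUB): [-32]
step 6 (PUSH 76): [-32, 76]
step 7 (PUSH -50): [-32, 76, -50]
step 8 (SWAP): [-32, -50, 76]
step 9 (DROP): [-32, -50]
step 10 (DROP): [-32]
step 11 (PUSH -26): [-32, -26]
step 12 (SUB): [-6]
step 13 (DUP): [-6, -6]
step 14 (ADD): [-12]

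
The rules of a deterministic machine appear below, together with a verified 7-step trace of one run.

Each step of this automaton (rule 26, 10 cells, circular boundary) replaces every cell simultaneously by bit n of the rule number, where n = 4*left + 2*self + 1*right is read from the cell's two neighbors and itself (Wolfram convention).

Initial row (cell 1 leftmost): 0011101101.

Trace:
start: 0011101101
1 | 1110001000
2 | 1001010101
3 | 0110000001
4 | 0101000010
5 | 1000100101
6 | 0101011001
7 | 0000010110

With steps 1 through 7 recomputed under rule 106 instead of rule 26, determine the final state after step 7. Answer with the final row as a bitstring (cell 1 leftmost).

1001011001

(re-executing steps 1..7 under rule 106; state before step 1: 0011101101)
1 | 0110111110
2 | 1111100010
3 | 1000100101
4 | 1001001011
5 | 1010010110
6 | 0100101111
7 | 1001011001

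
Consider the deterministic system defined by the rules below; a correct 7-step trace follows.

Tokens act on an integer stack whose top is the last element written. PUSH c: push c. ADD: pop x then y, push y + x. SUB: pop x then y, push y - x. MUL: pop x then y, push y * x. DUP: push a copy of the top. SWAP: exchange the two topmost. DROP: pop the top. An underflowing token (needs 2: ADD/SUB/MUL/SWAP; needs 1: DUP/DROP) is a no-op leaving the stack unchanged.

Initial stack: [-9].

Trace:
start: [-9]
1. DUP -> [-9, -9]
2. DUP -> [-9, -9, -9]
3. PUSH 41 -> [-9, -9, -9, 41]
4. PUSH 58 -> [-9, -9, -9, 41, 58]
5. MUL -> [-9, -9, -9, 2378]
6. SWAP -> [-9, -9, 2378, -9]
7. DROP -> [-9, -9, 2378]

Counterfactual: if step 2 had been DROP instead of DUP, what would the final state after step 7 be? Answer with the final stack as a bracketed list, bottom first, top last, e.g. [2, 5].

[2378]

(re-executing from step 2 with the substitution; state before step 2: [-9, -9])
2. DROP -> [-9]
3. PUSH 41 -> [-9, 41]
4. PUSH 58 -> [-9, 41, 58]
5. MUL -> [-9, 2378]
6. SWAP -> [2378, -9]
7. DROP -> [2378]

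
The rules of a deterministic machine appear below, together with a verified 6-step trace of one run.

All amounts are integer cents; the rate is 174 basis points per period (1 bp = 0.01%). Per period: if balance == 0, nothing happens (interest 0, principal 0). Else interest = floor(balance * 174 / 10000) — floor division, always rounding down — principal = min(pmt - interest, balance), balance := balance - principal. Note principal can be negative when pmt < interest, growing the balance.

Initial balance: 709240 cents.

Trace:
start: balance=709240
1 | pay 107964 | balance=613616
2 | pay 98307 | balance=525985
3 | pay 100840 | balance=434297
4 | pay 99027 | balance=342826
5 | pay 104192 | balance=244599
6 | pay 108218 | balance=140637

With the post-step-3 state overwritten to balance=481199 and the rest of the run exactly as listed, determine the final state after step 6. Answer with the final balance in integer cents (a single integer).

state after step 3 := balance=481199
4 | pay 99027 | balance=390544
5 | pay 104192 | balance=293147
6 | pay 108218 | balance=190029

190029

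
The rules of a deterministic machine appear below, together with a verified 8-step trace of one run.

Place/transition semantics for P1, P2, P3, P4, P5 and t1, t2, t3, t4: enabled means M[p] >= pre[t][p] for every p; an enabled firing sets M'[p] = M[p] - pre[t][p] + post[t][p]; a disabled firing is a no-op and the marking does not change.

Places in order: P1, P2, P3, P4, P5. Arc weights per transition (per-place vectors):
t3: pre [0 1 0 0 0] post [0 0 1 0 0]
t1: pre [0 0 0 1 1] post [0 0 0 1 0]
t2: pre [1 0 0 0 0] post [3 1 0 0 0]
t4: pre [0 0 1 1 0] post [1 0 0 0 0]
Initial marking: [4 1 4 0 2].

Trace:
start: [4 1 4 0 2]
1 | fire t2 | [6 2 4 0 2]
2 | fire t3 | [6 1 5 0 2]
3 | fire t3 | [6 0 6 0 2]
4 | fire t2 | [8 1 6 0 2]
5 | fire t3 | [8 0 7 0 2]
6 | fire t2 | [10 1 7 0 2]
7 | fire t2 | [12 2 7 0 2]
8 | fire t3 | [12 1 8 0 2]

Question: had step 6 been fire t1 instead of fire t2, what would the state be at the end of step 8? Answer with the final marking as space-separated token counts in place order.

(re-executing from step 6 with the substitution; state before step 6: [8 0 7 0 2])
6 | fire t1 | [8 0 7 0 2]
7 | fire t2 | [10 1 7 0 2]
8 | fire t3 | [10 0 8 0 2]

10 0 8 0 2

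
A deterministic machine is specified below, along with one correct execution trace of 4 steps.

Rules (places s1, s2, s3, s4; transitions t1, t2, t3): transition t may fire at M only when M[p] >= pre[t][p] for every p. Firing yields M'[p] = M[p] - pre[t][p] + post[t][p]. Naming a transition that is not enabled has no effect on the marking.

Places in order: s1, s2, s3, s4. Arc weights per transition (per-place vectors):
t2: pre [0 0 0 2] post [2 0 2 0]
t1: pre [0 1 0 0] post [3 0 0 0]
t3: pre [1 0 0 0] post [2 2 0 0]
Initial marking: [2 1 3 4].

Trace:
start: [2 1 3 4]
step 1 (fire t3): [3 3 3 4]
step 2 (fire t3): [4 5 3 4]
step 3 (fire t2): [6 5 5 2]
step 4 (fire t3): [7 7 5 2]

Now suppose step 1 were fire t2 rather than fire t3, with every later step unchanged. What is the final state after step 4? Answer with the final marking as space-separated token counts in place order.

8 5 7 0

(re-executing from step 1 with the substitution; state before step 1: [2 1 3 4])
step 1 (fire t2): [4 1 5 2]
step 2 (fire t3): [5 3 5 2]
step 3 (fire t2): [7 3 7 0]
step 4 (fire t3): [8 5 7 0]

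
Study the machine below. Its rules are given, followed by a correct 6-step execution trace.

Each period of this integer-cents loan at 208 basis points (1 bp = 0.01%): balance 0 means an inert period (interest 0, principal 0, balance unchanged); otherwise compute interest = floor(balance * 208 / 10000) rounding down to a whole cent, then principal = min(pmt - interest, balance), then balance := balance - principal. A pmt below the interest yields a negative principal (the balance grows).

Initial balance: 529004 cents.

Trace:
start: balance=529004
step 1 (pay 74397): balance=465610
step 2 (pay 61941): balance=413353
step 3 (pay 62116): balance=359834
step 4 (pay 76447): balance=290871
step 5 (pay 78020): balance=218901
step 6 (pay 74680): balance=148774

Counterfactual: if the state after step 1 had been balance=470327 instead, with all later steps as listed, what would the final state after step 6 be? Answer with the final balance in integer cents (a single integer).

154001

state after step 1 := balance=470327
step 2 (pay 61941): balance=418168
step 3 (pay 62116): balance=364749
step 4 (pay 76447): balance=295888
step 5 (pay 78020): balance=224022
step 6 (pay 74680): balance=154001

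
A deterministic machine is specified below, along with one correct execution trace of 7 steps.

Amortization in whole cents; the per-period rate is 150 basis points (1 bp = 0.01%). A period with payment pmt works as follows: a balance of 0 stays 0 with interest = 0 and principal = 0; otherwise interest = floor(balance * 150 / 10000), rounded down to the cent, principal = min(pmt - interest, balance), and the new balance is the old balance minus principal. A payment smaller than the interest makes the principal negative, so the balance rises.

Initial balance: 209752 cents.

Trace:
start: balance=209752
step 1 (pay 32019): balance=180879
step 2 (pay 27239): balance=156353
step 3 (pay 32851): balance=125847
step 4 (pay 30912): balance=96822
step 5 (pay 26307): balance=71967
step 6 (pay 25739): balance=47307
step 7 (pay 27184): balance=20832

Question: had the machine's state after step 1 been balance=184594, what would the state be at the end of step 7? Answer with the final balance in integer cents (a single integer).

24893

state after step 1 := balance=184594
step 2 (pay 27239): balance=160123
step 3 (pay 32851): balance=129673
step 4 (pay 30912): balance=100706
step 5 (pay 26307): balance=75909
step 6 (pay 25739): balance=51308
step 7 (pay 27184): balance=24893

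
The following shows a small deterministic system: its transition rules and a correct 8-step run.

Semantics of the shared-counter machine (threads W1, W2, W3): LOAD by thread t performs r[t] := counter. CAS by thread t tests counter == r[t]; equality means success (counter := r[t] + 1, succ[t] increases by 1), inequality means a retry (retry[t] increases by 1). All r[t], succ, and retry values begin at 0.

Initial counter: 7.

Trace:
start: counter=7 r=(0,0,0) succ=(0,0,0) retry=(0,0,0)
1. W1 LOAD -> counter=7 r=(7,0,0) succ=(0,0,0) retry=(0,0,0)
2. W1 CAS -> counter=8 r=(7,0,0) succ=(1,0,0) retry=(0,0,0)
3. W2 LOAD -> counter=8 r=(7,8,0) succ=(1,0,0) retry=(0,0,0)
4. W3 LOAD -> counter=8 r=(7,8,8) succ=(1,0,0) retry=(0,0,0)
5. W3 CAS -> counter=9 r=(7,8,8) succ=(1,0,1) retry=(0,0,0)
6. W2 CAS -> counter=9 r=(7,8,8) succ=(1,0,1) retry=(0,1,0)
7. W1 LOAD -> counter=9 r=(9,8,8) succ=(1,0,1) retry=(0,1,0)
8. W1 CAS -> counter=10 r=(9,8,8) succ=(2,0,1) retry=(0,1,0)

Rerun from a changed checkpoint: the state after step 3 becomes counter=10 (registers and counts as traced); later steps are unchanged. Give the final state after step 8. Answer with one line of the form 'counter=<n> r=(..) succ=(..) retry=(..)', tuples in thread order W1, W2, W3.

counter=12 r=(11,8,10) succ=(2,0,1) retry=(0,1,0)

state after step 3 := counter=10 r=(7,8,0) succ=(1,0,0) retry=(0,0,0)
4. W3 LOAD -> counter=10 r=(7,8,10) succ=(1,0,0) retry=(0,0,0)
5. W3 CAS -> counter=11 r=(7,8,10) succ=(1,0,1) retry=(0,0,0)
6. W2 CAS -> counter=11 r=(7,8,10) succ=(1,0,1) retry=(0,1,0)
7. W1 LOAD -> counter=11 r=(11,8,10) succ=(1,0,1) retry=(0,1,0)
8. W1 CAS -> counter=12 r=(11,8,10) succ=(2,0,1) retry=(0,1,0)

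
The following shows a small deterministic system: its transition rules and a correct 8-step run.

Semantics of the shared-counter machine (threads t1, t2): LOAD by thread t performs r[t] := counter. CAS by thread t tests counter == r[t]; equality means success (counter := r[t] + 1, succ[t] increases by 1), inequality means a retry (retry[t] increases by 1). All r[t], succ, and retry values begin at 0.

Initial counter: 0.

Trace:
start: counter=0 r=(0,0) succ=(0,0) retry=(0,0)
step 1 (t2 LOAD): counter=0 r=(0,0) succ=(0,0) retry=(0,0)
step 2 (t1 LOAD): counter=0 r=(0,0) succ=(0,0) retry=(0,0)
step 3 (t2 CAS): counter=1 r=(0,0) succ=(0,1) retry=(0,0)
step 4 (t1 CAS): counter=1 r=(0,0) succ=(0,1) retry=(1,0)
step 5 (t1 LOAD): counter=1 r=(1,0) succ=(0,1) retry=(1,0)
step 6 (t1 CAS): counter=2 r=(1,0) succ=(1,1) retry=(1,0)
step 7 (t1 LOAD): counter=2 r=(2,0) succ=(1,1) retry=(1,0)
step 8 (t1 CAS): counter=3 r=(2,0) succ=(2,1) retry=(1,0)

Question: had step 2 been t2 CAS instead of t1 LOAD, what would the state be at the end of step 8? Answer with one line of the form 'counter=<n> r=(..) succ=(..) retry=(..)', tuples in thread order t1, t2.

counter=3 r=(2,0) succ=(2,1) retry=(1,1)

(re-executing from step 2 with the substitution; state before step 2: counter=0 r=(0,0) succ=(0,0) retry=(0,0))
step 2 (t2 CAS): counter=1 r=(0,0) succ=(0,1) retry=(0,0)
step 3 (t2 CAS): counter=1 r=(0,0) succ=(0,1) retry=(0,1)
step 4 (t1 CAS): counter=1 r=(0,0) succ=(0,1) retry=(1,1)
step 5 (t1 LOAD): counter=1 r=(1,0) succ=(0,1) retry=(1,1)
step 6 (t1 CAS): counter=2 r=(1,0) succ=(1,1) retry=(1,1)
step 7 (t1 LOAD): counter=2 r=(2,0) succ=(1,1) retry=(1,1)
step 8 (t1 CAS): counter=3 r=(2,0) succ=(2,1) retry=(1,1)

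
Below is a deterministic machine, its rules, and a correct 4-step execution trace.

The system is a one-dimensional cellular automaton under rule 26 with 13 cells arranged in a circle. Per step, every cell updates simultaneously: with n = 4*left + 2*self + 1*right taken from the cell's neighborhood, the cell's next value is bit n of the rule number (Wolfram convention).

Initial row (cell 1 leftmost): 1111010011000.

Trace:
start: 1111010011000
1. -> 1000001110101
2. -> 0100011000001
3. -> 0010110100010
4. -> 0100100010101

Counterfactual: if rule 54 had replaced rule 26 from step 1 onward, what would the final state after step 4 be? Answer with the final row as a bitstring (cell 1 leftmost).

1000011110000

(re-executing steps 1..4 under rule 54; state before step 1: 1111010011000)
1. -> 0000111100101
2. -> 1001000011111
3. -> 0111100100000
4. -> 1000011110000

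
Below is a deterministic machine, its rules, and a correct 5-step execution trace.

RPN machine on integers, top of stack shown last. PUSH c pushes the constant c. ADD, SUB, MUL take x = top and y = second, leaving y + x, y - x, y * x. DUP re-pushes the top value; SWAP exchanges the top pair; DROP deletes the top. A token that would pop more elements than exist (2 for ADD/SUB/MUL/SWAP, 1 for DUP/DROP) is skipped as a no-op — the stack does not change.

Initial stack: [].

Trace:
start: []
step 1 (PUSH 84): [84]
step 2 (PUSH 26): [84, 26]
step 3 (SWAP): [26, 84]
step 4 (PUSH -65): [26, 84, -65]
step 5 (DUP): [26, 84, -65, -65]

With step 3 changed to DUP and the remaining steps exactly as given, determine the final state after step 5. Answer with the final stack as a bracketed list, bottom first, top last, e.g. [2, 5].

[84, 26, 26, -65, -65]

(re-executing from step 3 with the substitution; state before step 3: [84, 26])
step 3 (DUP): [84, 26, 26]
step 4 (PUSH -65): [84, 26, 26, -65]
step 5 (DUP): [84, 26, 26, -65, -65]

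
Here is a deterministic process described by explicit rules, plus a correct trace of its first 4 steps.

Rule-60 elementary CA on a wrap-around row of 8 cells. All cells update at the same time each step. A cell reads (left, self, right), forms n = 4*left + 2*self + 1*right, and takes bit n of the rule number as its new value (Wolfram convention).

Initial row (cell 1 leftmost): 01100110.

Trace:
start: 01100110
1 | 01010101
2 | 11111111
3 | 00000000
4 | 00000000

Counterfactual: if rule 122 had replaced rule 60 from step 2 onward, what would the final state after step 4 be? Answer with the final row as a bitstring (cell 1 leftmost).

(re-executing steps 2..4 under rule 122; state before step 2: 01010101)
2 | 10101010
3 | 01010101
4 | 10101010

10101010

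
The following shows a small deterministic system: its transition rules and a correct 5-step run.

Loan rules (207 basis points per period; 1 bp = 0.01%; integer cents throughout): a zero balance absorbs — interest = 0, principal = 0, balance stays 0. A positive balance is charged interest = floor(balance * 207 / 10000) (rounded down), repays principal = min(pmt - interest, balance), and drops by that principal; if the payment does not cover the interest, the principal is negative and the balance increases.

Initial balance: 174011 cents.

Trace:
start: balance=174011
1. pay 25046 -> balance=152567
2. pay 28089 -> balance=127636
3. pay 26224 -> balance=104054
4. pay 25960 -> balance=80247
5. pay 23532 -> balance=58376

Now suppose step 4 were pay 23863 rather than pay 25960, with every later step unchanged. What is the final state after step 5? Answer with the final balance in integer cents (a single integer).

(re-executing from step 4 with the substitution; state before step 4: balance=104054)
4. pay 23863 -> balance=82344
5. pay 23532 -> balance=60516

60516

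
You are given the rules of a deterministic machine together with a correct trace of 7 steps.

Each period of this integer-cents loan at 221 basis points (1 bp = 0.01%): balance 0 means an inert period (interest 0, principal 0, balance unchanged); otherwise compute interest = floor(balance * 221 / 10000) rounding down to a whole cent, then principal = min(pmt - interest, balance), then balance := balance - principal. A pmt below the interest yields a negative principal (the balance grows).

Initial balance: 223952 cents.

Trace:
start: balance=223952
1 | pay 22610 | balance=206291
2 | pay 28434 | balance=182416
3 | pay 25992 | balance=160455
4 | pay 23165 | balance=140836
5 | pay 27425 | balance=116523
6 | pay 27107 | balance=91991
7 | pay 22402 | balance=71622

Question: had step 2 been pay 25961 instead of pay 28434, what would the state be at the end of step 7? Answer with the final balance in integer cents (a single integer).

(re-executing from step 2 with the substitution; state before step 2: balance=206291)
2 | pay 25961 | balance=184889
3 | pay 25992 | balance=162983
4 | pay 23165 | balance=143419
5 | pay 27425 | balance=119163
6 | pay 27107 | balance=94689
7 | pay 22402 | balance=74379

74379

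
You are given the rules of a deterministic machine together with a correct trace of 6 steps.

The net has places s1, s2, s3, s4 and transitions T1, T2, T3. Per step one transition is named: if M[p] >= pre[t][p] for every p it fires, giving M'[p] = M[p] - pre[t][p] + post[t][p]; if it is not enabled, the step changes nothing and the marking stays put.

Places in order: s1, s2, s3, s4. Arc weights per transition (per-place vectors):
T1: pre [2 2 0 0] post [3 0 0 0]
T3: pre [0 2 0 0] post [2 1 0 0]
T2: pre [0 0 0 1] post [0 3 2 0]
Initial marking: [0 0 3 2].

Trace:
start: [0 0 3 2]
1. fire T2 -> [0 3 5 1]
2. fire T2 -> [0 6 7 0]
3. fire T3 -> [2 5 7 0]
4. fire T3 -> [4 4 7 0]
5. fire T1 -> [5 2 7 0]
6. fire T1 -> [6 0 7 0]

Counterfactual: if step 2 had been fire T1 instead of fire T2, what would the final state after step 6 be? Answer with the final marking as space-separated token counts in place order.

(re-executing from step 2 with the substitution; state before step 2: [0 3 5 1])
2. fire T1 -> [0 3 5 1]
3. fire T3 -> [2 2 5 1]
4. fire T3 -> [4 1 5 1]
5. fire T1 -> [4 1 5 1]
6. fire T1 -> [4 1 5 1]

4 1 5 1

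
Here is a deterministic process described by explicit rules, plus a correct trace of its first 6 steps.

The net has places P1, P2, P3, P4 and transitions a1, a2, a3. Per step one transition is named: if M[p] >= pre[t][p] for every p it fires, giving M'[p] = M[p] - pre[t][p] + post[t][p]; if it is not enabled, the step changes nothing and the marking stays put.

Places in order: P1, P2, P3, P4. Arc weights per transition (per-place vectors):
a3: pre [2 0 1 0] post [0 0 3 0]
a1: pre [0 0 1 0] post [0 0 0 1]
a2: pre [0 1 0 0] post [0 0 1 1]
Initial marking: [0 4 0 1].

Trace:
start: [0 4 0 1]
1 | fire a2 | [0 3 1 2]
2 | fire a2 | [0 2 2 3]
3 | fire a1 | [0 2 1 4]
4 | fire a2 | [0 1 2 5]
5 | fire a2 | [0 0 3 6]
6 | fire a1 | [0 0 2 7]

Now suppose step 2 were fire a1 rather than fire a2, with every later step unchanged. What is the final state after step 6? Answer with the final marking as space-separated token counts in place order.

(re-executing from step 2 with the substitution; state before step 2: [0 3 1 2])
2 | fire a1 | [0 3 0 3]
3 | fire a1 | [0 3 0 3]
4 | fire a2 | [0 2 1 4]
5 | fire a2 | [0 1 2 5]
6 | fire a1 | [0 1 1 6]

0 1 1 6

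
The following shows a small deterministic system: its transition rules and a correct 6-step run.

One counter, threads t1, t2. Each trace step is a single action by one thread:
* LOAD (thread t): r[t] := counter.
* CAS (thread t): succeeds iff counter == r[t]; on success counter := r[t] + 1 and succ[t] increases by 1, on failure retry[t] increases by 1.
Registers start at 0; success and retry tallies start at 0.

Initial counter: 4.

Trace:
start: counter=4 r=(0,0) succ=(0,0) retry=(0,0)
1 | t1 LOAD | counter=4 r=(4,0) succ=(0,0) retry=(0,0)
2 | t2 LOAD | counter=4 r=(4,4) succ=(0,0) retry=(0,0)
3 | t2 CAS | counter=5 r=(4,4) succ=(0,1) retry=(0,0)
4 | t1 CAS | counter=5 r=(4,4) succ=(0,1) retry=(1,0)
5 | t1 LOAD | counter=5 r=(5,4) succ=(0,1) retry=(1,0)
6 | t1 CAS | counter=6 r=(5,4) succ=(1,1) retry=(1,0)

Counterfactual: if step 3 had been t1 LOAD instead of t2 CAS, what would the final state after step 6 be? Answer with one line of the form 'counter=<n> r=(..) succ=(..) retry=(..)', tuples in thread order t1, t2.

counter=6 r=(5,4) succ=(2,0) retry=(0,0)

(re-executing from step 3 with the substitution; state before step 3: counter=4 r=(4,4) succ=(0,0) retry=(0,0))
3 | t1 LOAD | counter=4 r=(4,4) succ=(0,0) retry=(0,0)
4 | t1 CAS | counter=5 r=(4,4) succ=(1,0) retry=(0,0)
5 | t1 LOAD | counter=5 r=(5,4) succ=(1,0) retry=(0,0)
6 | t1 CAS | counter=6 r=(5,4) succ=(2,0) retry=(0,0)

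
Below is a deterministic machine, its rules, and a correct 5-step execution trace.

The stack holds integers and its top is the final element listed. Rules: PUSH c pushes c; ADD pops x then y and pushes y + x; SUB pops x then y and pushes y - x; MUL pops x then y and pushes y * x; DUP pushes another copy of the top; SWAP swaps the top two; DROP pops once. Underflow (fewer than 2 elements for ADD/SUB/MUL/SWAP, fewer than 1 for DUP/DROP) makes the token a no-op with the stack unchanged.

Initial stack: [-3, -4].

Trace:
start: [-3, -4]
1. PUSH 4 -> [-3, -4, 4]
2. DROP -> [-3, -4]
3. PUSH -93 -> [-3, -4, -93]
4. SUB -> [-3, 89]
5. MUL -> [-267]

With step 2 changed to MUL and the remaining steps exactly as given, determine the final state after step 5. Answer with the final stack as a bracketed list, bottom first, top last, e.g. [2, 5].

(re-executing from step 2 with the substitution; state before step 2: [-3, -4, 4])
2. MUL -> [-3, -16]
3. PUSH -93 -> [-3, -16, -93]
4. SUB -> [-3, 77]
5. MUL -> [-231]

[-231]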